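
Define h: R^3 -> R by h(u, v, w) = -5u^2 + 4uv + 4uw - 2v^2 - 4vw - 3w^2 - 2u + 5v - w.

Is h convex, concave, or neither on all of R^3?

concave

h is quadratic, so its Hessian is the constant matrix H = [[-10, 4, 4], [4, -4, -4], [4, -4, -6]].
Leading principal minors: -10, 24, -48.
Signs alternate −, +, − ⇒ H ≺ 0 ⇒ concave.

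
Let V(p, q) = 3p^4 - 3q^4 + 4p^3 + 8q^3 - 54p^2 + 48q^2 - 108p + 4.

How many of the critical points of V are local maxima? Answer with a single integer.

V separates as a function of p plus a function of q, so ∇V=0 decouples.
∂V/∂p = 12(p - 3)(p + 1)(p + 3) = 0 at p ∈ {-3, -1, 3}; ∂V/∂q = -12q(q - 4)(q + 2) = 0 at q ∈ {-2, 0, 4}.
The Hessian is diagonal: diag(V_pp, V_qq). Second derivatives: V_pp(-3)=144, V_pp(-1)=-96, V_pp(3)=288; V_qq(-2)=-144, V_qq(0)=96, V_qq(4)=-288.
Local maxima occur where both diagonal entries negative: (-1, -2), (-1, 4). Count: 2.

2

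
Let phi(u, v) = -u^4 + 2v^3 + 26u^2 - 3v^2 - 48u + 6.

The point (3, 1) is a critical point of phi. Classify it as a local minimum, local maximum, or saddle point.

The mixed partial ∂²phi/∂u∂v is 0, so the Hessian at any point is diag(phi_uu, phi_vv) = diag(4(-3u^2 + 13), 6(2v - 1)).
At (3, 1): H = diag(-56, 6).
The eigenvalues have opposite signs, so H is indefinite: a saddle point.

saddle point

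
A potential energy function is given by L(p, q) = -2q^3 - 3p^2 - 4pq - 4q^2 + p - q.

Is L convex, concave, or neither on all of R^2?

The term -2q^3 is cubic, so the Hessian is not constant.
∂²L/∂q² = -12q - 8, which takes both signs as q varies (negative for sufficiently large q). A diagonal entry of the Hessian changing sign means the Hessian is neither positive- nor negative-semidefinite on all of R^2.

neither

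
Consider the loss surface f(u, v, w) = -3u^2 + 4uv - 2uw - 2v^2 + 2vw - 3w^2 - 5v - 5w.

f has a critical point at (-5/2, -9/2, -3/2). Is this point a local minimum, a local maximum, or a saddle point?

The Hessian is constant: H = [[-6, 4, -2], [4, -4, 2], [-2, 2, -6]].
Leading principal minors: Δ₁ = -6, Δ₂ = 8, Δ₃ = -40.
The minors alternate sign starting negative (−, +, −), so H is negative definite: a local maximum.

local maximum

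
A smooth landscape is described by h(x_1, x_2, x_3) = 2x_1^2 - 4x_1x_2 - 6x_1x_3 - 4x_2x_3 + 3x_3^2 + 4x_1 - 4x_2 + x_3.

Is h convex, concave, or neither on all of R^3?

h is quadratic, so its Hessian is the constant matrix H = [[4, -4, -6], [-4, 0, -4], [-6, -4, 6]].
Leading principal minors: 4, -16, -352.
Neither pattern holds ⇒ H is indefinite ⇒ neither convex nor concave.

neither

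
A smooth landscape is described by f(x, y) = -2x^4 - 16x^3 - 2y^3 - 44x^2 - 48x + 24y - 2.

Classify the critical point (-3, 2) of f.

The mixed partial ∂²f/∂x∂y is 0, so the Hessian at any point is diag(f_xx, f_yy) = diag(-8(3x^2 + 12x + 11), -12y).
At (-3, 2): H = diag(-16, -24).
Both eigenvalues are negative, so H is negative definite: a local maximum.

local maximum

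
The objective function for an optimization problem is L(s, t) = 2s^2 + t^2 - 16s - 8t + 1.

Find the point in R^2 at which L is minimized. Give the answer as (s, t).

(4, 4)

L(s,t) separates as P(s) + Q(t) + 1, so its minimum is min P + min Q + 1.
P'(s) = 4s - 16 vanishes at s ∈ {4}; Q'(t) = 2(t - 4) vanishes at t ∈ {4}.
Local minima of P (where P''>0): P(4)=-32. Local minima of Q: Q(4)=-16.
So the global minimum of L is P(4) + Q(4) + 1 = -32 − 16 + 1 = -47, attained at (4, 4).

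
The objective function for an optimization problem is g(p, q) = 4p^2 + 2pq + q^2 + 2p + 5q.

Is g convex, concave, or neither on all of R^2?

convex

g is quadratic, so its Hessian is the constant matrix H = [[8, 2], [2, 2]].
det(H) = 12, tr(H) = 10.
det(H) > 0 and tr(H) > 0, so H is positive definite everywhere: convex.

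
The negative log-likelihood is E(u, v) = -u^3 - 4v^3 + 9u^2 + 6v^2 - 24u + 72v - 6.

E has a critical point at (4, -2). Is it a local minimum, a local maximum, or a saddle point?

saddle point

The mixed partial ∂²E/∂u∂v is 0, so the Hessian at any point is diag(E_uu, E_vv) = diag(6(-u + 3), 12(-2v + 1)).
At (4, -2): H = diag(-6, 60).
The eigenvalues have opposite signs, so H is indefinite: a saddle point.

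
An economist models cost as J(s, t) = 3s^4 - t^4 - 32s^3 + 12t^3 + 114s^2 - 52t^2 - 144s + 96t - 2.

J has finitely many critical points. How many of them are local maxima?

J separates as a function of s plus a function of t, so ∇J=0 decouples.
∂J/∂s = 12(s - 4)(s - 3)(s - 1) = 0 at s ∈ {1, 3, 4}; ∂J/∂t = -4(t - 4)(t - 3)(t - 2) = 0 at t ∈ {2, 3, 4}.
The Hessian is diagonal: diag(J_ss, J_tt). Second derivatives: J_ss(1)=72, J_ss(3)=-24, J_ss(4)=36; J_tt(2)=-8, J_tt(3)=4, J_tt(4)=-8.
Local maxima occur where both diagonal entries negative: (3, 2), (3, 4). Count: 2.

2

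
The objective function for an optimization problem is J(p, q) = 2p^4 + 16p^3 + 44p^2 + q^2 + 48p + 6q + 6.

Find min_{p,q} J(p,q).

J(p,q) separates as A(p) + B(q) + 6, so its minimum is min A + min B + 6.
A'(p) = 8(p + 1)(p + 2)(p + 3) vanishes at p ∈ {-3, -2, -1}; B'(q) = 2q + 6 vanishes at q ∈ {-3}.
Local minima of A (where A''>0): A(-3)=-18, A(-1)=-18. Local minima of B: B(-3)=-9.
So the global minimum of J is A(-3) + B(-3) + 6 = -18 − 9 + 6 = -21, attained at (-3, -3).

-21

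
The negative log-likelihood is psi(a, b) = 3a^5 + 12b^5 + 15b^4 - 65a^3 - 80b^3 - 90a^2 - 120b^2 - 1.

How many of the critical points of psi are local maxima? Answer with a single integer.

4

psi separates as a function of a plus a function of b, so ∇psi=0 decouples.
∂psi/∂a = 15a(a - 4)(a + 1)(a + 3) = 0 at a ∈ {-3, -1, 0, 4}; ∂psi/∂b = 60b(b - 2)(b + 1)(b + 2) = 0 at b ∈ {-2, -1, 0, 2}.
The Hessian is diagonal: diag(psi_aa, psi_bb). Second derivatives: psi_aa(-3)=-630, psi_aa(-1)=150, psi_aa(0)=-180, psi_aa(4)=2100; psi_bb(-2)=-480, psi_bb(-1)=180, psi_bb(0)=-240, psi_bb(2)=1440.
Local maxima occur where both diagonal entries negative: (-3, -2), (-3, 0), (0, -2), (0, 0). Count: 4.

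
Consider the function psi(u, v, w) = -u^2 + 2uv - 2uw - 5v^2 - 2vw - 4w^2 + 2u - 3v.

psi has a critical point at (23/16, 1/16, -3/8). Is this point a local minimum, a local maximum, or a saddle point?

The Hessian is constant: H = [[-2, 2, -2], [2, -10, -2], [-2, -2, -8]].
Leading principal minors: Δ₁ = -2, Δ₂ = 16, Δ₃ = -64.
The minors alternate sign starting negative (−, +, −), so H is negative definite: a local maximum.

local maximum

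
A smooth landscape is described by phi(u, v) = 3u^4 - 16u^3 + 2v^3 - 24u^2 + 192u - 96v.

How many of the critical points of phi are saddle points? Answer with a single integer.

3

phi separates as a function of u plus a function of v, so ∇phi=0 decouples.
∂phi/∂u = 12(u - 4)(u - 2)(u + 2) = 0 at u ∈ {-2, 2, 4}; ∂phi/∂v = 6(v - 4)(v + 4) = 0 at v ∈ {-4, 4}.
The Hessian is diagonal: diag(phi_uu, phi_vv). Second derivatives: phi_uu(-2)=288, phi_uu(2)=-96, phi_uu(4)=144; phi_vv(-4)=-48, phi_vv(4)=48.
Saddle points occur where the two diagonal entries have opposite signs: (-2, -4), (2, 4), (4, -4). Count: 3.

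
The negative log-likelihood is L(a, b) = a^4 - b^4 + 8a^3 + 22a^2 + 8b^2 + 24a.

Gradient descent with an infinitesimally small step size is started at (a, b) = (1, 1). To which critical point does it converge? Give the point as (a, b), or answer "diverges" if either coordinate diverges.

(-1, 0)

L is separable, so gradient descent decouples: a follows -∂L/∂a, b follows -∂L/∂b.
∂L/∂a = 4(a + 1)(a + 2)(a + 3); at a=1 this is 96, so a decreases.
∂L/∂b = -4b(b - 2)(b + 2); at b=1 this is 12, so b decreases.
a converges to its nearest critical value -1 (a local min of the a-part); b converges to 0. The iterate converges to (-1, 0).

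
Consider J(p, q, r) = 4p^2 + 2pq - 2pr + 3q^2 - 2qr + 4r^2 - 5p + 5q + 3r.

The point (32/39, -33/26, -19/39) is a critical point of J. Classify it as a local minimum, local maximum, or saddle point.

The Hessian is constant: H = [[8, 2, -2], [2, 6, -2], [-2, -2, 8]].
Leading principal minors: Δ₁ = 8, Δ₂ = 44, Δ₃ = 312.
All leading minors are positive, so H is positive definite: a local minimum.

local minimum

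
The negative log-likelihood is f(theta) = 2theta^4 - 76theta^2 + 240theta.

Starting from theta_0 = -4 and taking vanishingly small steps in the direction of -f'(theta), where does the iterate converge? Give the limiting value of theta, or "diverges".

f'(theta) = 8(theta - 3)(theta - 2)(theta + 5), so f'(-4) = 336.
Gradient descent moves in the -f' direction, i.e. theta is decreasing.
The nearest critical point in that direction is theta = -5, where f'' = 448 > 0 (a local minimum). The iterate converges there.

-5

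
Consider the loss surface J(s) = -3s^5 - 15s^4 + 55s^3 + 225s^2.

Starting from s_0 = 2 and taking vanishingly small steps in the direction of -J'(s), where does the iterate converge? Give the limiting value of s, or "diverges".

0

J'(s) = -15s(s - 3)(s + 2)(s + 5), so J'(2) = 840.
Gradient descent moves in the -J' direction, i.e. s is decreasing.
The nearest critical point in that direction is s = 0, where J'' = 450 > 0 (a local minimum). The iterate converges there.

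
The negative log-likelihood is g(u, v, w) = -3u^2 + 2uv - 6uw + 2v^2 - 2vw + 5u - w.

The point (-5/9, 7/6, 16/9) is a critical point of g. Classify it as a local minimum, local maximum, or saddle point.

saddle point

The Hessian is constant: H = [[-6, 2, -6], [2, 4, -2], [-6, -2, 0]].
Leading principal minors: Δ₁ = -6, Δ₂ = -28, Δ₃ = -72.
The minors fit neither the all-positive nor the alternating-sign pattern, so H is indefinite: a saddle point.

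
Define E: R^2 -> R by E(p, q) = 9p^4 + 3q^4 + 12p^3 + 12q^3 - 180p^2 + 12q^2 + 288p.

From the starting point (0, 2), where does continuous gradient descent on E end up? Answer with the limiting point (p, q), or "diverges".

(-4, 0)

E is separable, so gradient descent decouples: p follows -∂E/∂p, q follows -∂E/∂q.
∂E/∂p = 36(p - 2)(p - 1)(p + 4); at p=0 this is 288, so p decreases.
∂E/∂q = 12q(q + 1)(q + 2); at q=2 this is 288, so q decreases.
p converges to its nearest critical value -4 (a local min of the p-part); q converges to 0. The iterate converges to (-4, 0).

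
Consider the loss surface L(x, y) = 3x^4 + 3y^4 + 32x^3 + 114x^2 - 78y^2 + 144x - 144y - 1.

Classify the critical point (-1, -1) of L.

The mixed partial ∂²L/∂x∂y is 0, so the Hessian at any point is diag(L_xx, L_yy) = diag(12(3x^2 + 16x + 19), 12(3y^2 - 13)).
At (-1, -1): H = diag(72, -120).
The eigenvalues have opposite signs, so H is indefinite: a saddle point.

saddle point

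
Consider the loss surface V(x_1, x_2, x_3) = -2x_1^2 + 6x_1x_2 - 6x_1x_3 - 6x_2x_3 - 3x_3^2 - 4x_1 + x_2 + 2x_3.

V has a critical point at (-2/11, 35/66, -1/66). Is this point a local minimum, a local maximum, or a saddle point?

The Hessian is constant: H = [[-4, 6, -6], [6, 0, -6], [-6, -6, -6]].
Leading principal minors: Δ₁ = -4, Δ₂ = -36, Δ₃ = 792.
The minors fit neither the all-positive nor the alternating-sign pattern, so H is indefinite: a saddle point.

saddle point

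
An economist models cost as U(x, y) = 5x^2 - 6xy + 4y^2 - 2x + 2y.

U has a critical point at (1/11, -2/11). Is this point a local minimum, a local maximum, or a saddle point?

local minimum

The Hessian of U is constant: H = [[10, -6], [-6, 8]].
det(H) = 10·8 − (-6)² = 44.
det(H) > 0 and tr(H) = 18 > 0, so H is positive definite and the point is a local minimum.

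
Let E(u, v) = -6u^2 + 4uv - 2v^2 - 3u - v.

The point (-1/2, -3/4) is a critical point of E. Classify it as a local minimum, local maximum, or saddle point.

The Hessian of E is constant: H = [[-12, 4], [4, -4]].
det(H) = (-12)·(-4) − 4² = 32.
det(H) > 0 and tr(H) = -16 < 0, so H is negative definite and the point is a local maximum.

local maximum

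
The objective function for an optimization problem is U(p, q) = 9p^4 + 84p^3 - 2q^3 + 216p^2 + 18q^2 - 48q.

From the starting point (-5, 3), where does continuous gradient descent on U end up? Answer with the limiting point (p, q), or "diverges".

(-4, 2)

U is separable, so gradient descent decouples: p follows -∂U/∂p, q follows -∂U/∂q.
∂U/∂p = 36p(p + 3)(p + 4); at p=-5 this is -360, so p increases.
∂U/∂q = -6(q - 4)(q - 2); at q=3 this is 6, so q decreases.
p converges to its nearest critical value -4 (a local min of the p-part); q converges to 2. The iterate converges to (-4, 2).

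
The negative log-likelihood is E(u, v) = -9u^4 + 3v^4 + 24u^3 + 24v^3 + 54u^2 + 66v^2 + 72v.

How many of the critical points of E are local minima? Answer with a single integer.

2

E separates as a function of u plus a function of v, so ∇E=0 decouples.
∂E/∂u = -36u(u - 3)(u + 1) = 0 at u ∈ {-1, 0, 3}; ∂E/∂v = 12(v + 1)(v + 2)(v + 3) = 0 at v ∈ {-3, -2, -1}.
The Hessian is diagonal: diag(E_uu, E_vv). Second derivatives: E_uu(-1)=-144, E_uu(0)=108, E_uu(3)=-432; E_vv(-3)=24, E_vv(-2)=-12, E_vv(-1)=24.
Local minima occur where both diagonal entries positive: (0, -3), (0, -1). Count: 2.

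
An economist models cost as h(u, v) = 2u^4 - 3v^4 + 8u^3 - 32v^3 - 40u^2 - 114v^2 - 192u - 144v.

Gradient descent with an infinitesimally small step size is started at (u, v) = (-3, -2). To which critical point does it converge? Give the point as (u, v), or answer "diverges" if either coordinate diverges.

(-4, -3)

h is separable, so gradient descent decouples: u follows -∂h/∂u, v follows -∂h/∂v.
∂h/∂u = 8(u - 3)(u + 2)(u + 4); at u=-3 this is 48, so u decreases.
∂h/∂v = -12(v + 1)(v + 3)(v + 4); at v=-2 this is 24, so v decreases.
u converges to its nearest critical value -4 (a local min of the u-part); v converges to -3. The iterate converges to (-4, -3).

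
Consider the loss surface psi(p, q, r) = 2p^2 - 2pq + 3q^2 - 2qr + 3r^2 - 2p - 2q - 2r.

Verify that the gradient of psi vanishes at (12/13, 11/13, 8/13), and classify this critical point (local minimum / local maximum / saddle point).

∇psi = (4p - 2q - 2, -2p + 6q - 2r - 2, -2q + 6r - 2); substituting (12/13, 11/13, 8/13) gives ∇psi = (0, 0, 0), so (12/13, 11/13, 8/13) is indeed a critical point.
The Hessian is constant: H = [[4, -2, 0], [-2, 6, -2], [0, -2, 6]].
Leading principal minors: Δ₁ = 4, Δ₂ = 20, Δ₃ = 104.
All leading minors are positive, so H is positive definite: a local minimum.

local minimum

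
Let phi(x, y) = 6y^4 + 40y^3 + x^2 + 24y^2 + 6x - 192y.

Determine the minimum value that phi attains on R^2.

-131

phi(x,y) separates as P(x) + Q(y), so its minimum is min P + min Q.
P'(x) = 2x + 6 vanishes at x ∈ {-3}; Q'(y) = 24(y - 1)(y + 2)(y + 4) vanishes at y ∈ {-4, -2, 1}.
Local minima of P (where P''>0): P(-3)=-9. Local minima of Q: Q(-4)=128, Q(1)=-122.
So the global minimum of phi is P(-3) + Q(1) = -9 − 122 = -131, attained at (-3, 1).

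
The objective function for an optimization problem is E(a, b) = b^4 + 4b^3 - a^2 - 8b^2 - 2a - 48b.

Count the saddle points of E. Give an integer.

2

E separates as a function of a plus a function of b, so ∇E=0 decouples.
∂E/∂a = -2(a + 1) = 0 at a ∈ {-1}; ∂E/∂b = 4(b - 2)(b + 2)(b + 3) = 0 at b ∈ {-3, -2, 2}.
The Hessian is diagonal: diag(E_aa, E_bb). Second derivatives: E_aa(-1)=-2; E_bb(-3)=20, E_bb(-2)=-16, E_bb(2)=80.
Saddle points occur where the two diagonal entries have opposite signs: (-1, -3), (-1, 2). Count: 2.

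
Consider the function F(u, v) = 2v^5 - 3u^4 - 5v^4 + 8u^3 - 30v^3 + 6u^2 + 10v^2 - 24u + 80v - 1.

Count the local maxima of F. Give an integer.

4

F separates as a function of u plus a function of v, so ∇F=0 decouples.
∂F/∂u = -12(u - 2)(u - 1)(u + 1) = 0 at u ∈ {-1, 1, 2}; ∂F/∂v = 10(v - 4)(v - 1)(v + 1)(v + 2) = 0 at v ∈ {-2, -1, 1, 4}.
The Hessian is diagonal: diag(F_uu, F_vv). Second derivatives: F_uu(-1)=-72, F_uu(1)=24, F_uu(2)=-36; F_vv(-2)=-180, F_vv(-1)=100, F_vv(1)=-180, F_vv(4)=900.
Local maxima occur where both diagonal entries negative: (-1, -2), (-1, 1), (2, -2), (2, 1). Count: 4.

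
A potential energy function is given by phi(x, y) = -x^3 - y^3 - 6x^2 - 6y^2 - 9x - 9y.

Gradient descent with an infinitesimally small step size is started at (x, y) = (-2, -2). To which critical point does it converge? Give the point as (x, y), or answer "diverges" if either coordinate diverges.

(-3, -3)

phi is separable, so gradient descent decouples: x follows -∂phi/∂x, y follows -∂phi/∂y.
∂phi/∂x = -3(x + 1)(x + 3); at x=-2 this is 3, so x decreases.
∂phi/∂y = -3(y + 1)(y + 3); at y=-2 this is 3, so y decreases.
x converges to its nearest critical value -3 (a local min of the x-part); y converges to -3. The iterate converges to (-3, -3).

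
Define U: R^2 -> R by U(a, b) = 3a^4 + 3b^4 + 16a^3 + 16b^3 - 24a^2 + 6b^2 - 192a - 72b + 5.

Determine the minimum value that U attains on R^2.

U(a,b) separates as P(a) + Q(b) + 5, so its minimum is min P + min Q + 5.
P'(a) = 12(a - 2)(a + 2)(a + 4) vanishes at a ∈ {-4, -2, 2}; Q'(b) = 12(b - 1)(b + 2)(b + 3) vanishes at b ∈ {-3, -2, 1}.
Local minima of P (where P''>0): P(-4)=128, P(2)=-304. Local minima of Q: Q(-3)=81, Q(1)=-47.
So the global minimum of U is P(2) + Q(1) + 5 = -304 − 47 + 5 = -346, attained at (2, 1).

-346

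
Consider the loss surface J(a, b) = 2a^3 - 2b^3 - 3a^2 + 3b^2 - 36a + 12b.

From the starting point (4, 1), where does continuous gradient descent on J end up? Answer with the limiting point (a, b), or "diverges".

J is separable, so gradient descent decouples: a follows -∂J/∂a, b follows -∂J/∂b.
∂J/∂a = 6(a - 3)(a + 2); at a=4 this is 36, so a decreases.
∂J/∂b = -6(b - 2)(b + 1); at b=1 this is 12, so b decreases.
a converges to its nearest critical value 3 (a local min of the a-part); b converges to -1. The iterate converges to (3, -1).

(3, -1)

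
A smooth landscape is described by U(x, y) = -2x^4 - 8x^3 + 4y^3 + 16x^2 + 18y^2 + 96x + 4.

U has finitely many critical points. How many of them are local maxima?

U separates as a function of x plus a function of y, so ∇U=0 decouples.
∂U/∂x = -8(x - 2)(x + 2)(x + 3) = 0 at x ∈ {-3, -2, 2}; ∂U/∂y = 12y(y + 3) = 0 at y ∈ {-3, 0}.
The Hessian is diagonal: diag(U_xx, U_yy). Second derivatives: U_xx(-3)=-40, U_xx(-2)=32, U_xx(2)=-160; U_yy(-3)=-36, U_yy(0)=36.
Local maxima occur where both diagonal entries negative: (-3, -3), (2, -3). Count: 2.

2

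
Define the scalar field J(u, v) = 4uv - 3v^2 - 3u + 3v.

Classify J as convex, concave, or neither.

neither

J is quadratic, so its Hessian is the constant matrix H = [[0, 4], [4, -6]].
det(H) = -16, tr(H) = -6.
det(H) < 0, so H is indefinite: neither convex nor concave.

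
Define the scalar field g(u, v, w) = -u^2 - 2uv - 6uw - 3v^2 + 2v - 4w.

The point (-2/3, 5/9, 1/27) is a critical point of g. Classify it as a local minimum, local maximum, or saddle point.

The Hessian is constant: H = [[-2, -2, -6], [-2, -6, 0], [-6, 0, 0]].
Leading principal minors: Δ₁ = -2, Δ₂ = 8, Δ₃ = 216.
The minors fit neither the all-positive nor the alternating-sign pattern, so H is indefinite: a saddle point.

saddle point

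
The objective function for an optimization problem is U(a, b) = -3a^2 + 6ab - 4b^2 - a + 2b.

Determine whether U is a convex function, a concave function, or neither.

U is quadratic, so its Hessian is the constant matrix H = [[-6, 6], [6, -8]].
det(H) = 12, tr(H) = -14.
det(H) > 0 and tr(H) < 0, so H is negative definite everywhere: concave.

concave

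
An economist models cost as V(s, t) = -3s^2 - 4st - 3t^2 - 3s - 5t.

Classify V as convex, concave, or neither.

V is quadratic, so its Hessian is the constant matrix H = [[-6, -4], [-4, -6]].
det(H) = 20, tr(H) = -12.
det(H) > 0 and tr(H) < 0, so H is negative definite everywhere: concave.

concave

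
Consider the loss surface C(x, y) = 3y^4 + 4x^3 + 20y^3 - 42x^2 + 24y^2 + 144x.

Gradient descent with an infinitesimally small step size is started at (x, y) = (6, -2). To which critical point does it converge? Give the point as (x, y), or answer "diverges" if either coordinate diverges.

(4, -4)

C is separable, so gradient descent decouples: x follows -∂C/∂x, y follows -∂C/∂y.
∂C/∂x = 12(x - 4)(x - 3); at x=6 this is 72, so x decreases.
∂C/∂y = 12y(y + 1)(y + 4); at y=-2 this is 48, so y decreases.
x converges to its nearest critical value 4 (a local min of the x-part); y converges to -4. The iterate converges to (4, -4).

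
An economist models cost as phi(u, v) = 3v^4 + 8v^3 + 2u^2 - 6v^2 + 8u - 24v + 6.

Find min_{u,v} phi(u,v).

phi(u,v) separates as P(u) + Q(v) + 6, so its minimum is min P + min Q + 6.
P'(u) = 4u + 8 vanishes at u ∈ {-2}; Q'(v) = 12(v - 1)(v + 1)(v + 2) vanishes at v ∈ {-2, -1, 1}.
Local minima of P (where P''>0): P(-2)=-8. Local minima of Q: Q(-2)=8, Q(1)=-19.
So the global minimum of phi is P(-2) + Q(1) + 6 = -8 − 19 + 6 = -21, attained at (-2, 1).

-21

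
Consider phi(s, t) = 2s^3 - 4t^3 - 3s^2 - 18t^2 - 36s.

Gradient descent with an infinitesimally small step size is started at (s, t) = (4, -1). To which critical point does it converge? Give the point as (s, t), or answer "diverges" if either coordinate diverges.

(3, -3)

phi is separable, so gradient descent decouples: s follows -∂phi/∂s, t follows -∂phi/∂t.
∂phi/∂s = 6(s - 3)(s + 2); at s=4 this is 36, so s decreases.
∂phi/∂t = -12t(t + 3); at t=-1 this is 24, so t decreases.
s converges to its nearest critical value 3 (a local min of the s-part); t converges to -3. The iterate converges to (3, -3).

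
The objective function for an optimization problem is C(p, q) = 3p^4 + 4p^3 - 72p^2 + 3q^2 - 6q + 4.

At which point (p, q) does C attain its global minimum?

(-4, 1)

C(p,q) separates as A(p) + B(q) + 4, so its minimum is min A + min B + 4.
A'(p) = 12p(p - 3)(p + 4) vanishes at p ∈ {-4, 0, 3}; B'(q) = 6q - 6 vanishes at q ∈ {1}.
Local minima of A (where A''>0): A(-4)=-640, A(3)=-297. Local minima of B: B(1)=-3.
So the global minimum of C is A(-4) + B(1) + 4 = -640 − 3 + 4 = -639, attained at (-4, 1).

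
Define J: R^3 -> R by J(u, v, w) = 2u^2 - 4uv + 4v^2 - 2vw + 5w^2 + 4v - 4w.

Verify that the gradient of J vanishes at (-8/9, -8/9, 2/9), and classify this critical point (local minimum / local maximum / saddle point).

local minimum

∇J = (4u - 4v, -4u + 8v - 2w + 4, -2v + 10w - 4); substituting (-8/9, -8/9, 2/9) gives ∇J = (0, 0, 0), so (-8/9, -8/9, 2/9) is indeed a critical point.
The Hessian is constant: H = [[4, -4, 0], [-4, 8, -2], [0, -2, 10]].
Leading principal minors: Δ₁ = 4, Δ₂ = 16, Δ₃ = 144.
All leading minors are positive, so H is positive definite: a local minimum.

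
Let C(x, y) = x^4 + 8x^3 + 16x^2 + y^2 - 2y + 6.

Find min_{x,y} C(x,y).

C(x,y) separates as P(x) + Q(y) + 6, so its minimum is min P + min Q + 6.
P'(x) = 4x(x + 2)(x + 4) vanishes at x ∈ {-4, -2, 0}; Q'(y) = 2y - 2 vanishes at y ∈ {1}.
Local minima of P (where P''>0): P(-4)=0, P(0)=0. Local minima of Q: Q(1)=-1.
So the global minimum of C is P(-4) + Q(1) + 6 = 0 − 1 + 6 = 5, attained at (-4, 1).

5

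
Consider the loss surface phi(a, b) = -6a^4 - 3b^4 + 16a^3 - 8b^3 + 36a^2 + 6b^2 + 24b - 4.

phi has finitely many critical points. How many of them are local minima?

1

phi separates as a function of a plus a function of b, so ∇phi=0 decouples.
∂phi/∂a = -24a(a - 3)(a + 1) = 0 at a ∈ {-1, 0, 3}; ∂phi/∂b = -12(b - 1)(b + 1)(b + 2) = 0 at b ∈ {-2, -1, 1}.
The Hessian is diagonal: diag(phi_aa, phi_bb). Second derivatives: phi_aa(-1)=-96, phi_aa(0)=72, phi_aa(3)=-288; phi_bb(-2)=-36, phi_bb(-1)=24, phi_bb(1)=-72.
Local minima occur where both diagonal entries positive: (0, -1). Count: 1.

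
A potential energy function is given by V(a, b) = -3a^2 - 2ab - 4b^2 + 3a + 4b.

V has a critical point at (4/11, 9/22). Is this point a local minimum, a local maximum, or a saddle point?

local maximum

The Hessian of V is constant: H = [[-6, -2], [-2, -8]].
det(H) = (-6)·(-8) − (-2)² = 44.
det(H) > 0 and tr(H) = -14 < 0, so H is negative definite and the point is a local maximum.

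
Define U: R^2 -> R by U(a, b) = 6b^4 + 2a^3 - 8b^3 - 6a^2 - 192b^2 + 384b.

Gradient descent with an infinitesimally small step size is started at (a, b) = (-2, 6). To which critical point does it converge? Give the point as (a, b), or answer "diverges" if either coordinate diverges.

diverges

U is separable, so gradient descent decouples: a follows -∂U/∂a, b follows -∂U/∂b.
∂U/∂a = 6a(a - 2); at a=-2 this is 48, so a decreases.
∂U/∂b = 24(b - 4)(b - 1)(b + 4); at b=6 this is 2400, so b decreases.
The a-coordinate has no critical point in that direction and runs off to infinity.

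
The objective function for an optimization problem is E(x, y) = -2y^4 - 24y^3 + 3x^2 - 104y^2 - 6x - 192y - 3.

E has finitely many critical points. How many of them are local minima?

1

E separates as a function of x plus a function of y, so ∇E=0 decouples.
∂E/∂x = 6(x - 1) = 0 at x ∈ {1}; ∂E/∂y = -8(y + 2)(y + 3)(y + 4) = 0 at y ∈ {-4, -3, -2}.
The Hessian is diagonal: diag(E_xx, E_yy). Second derivatives: E_xx(1)=6; E_yy(-4)=-16, E_yy(-3)=8, E_yy(-2)=-16.
Local minima occur where both diagonal entries positive: (1, -3). Count: 1.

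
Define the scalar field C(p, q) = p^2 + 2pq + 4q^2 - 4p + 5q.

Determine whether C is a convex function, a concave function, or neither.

convex

C is quadratic, so its Hessian is the constant matrix H = [[2, 2], [2, 8]].
det(H) = 12, tr(H) = 10.
det(H) > 0 and tr(H) > 0, so H is positive definite everywhere: convex.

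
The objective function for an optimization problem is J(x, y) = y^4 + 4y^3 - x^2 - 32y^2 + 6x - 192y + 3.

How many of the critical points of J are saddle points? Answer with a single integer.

J separates as a function of x plus a function of y, so ∇J=0 decouples.
∂J/∂x = -2(x - 3) = 0 at x ∈ {3}; ∂J/∂y = 4(y - 4)(y + 3)(y + 4) = 0 at y ∈ {-4, -3, 4}.
The Hessian is diagonal: diag(J_xx, J_yy). Second derivatives: J_xx(3)=-2; J_yy(-4)=32, J_yy(-3)=-28, J_yy(4)=224.
Saddle points occur where the two diagonal entries have opposite signs: (3, -4), (3, 4). Count: 2.

2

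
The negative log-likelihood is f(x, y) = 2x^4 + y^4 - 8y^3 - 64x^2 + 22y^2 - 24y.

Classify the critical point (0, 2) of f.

local maximum

The mixed partial ∂²f/∂x∂y is 0, so the Hessian at any point is diag(f_xx, f_yy) = diag(8(3x^2 - 16), 4(3y^2 - 12y + 11)).
At (0, 2): H = diag(-128, -4).
Both eigenvalues are negative, so H is negative definite: a local maximum.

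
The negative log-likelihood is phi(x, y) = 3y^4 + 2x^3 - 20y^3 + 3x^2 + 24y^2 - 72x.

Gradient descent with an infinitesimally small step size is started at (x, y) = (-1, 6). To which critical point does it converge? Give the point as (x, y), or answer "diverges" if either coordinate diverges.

phi is separable, so gradient descent decouples: x follows -∂phi/∂x, y follows -∂phi/∂y.
∂phi/∂x = 6(x - 3)(x + 4); at x=-1 this is -72, so x increases.
∂phi/∂y = 12y(y - 4)(y - 1); at y=6 this is 720, so y decreases.
x converges to its nearest critical value 3 (a local min of the x-part); y converges to 4. The iterate converges to (3, 4).

(3, 4)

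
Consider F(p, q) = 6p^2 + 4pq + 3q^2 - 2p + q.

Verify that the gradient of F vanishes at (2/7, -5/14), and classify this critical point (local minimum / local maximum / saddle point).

local minimum

∇F = (12p + 4q - 2, 4p + 6q + 1); substituting (2/7, -5/14) gives ∇F = (0, 0), so (2/7, -5/14) is indeed a critical point.
The Hessian of F is constant: H = [[12, 4], [4, 6]].
det(H) = 12·6 − 4² = 56.
det(H) > 0 and tr(H) = 18 > 0, so H is positive definite and the point is a local minimum.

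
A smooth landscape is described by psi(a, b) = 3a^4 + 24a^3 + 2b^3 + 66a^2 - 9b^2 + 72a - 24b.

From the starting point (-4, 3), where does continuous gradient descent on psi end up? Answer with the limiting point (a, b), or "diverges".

psi is separable, so gradient descent decouples: a follows -∂psi/∂a, b follows -∂psi/∂b.
∂psi/∂a = 12(a + 1)(a + 2)(a + 3); at a=-4 this is -72, so a increases.
∂psi/∂b = 6(b - 4)(b + 1); at b=3 this is -24, so b increases.
a converges to its nearest critical value -3 (a local min of the a-part); b converges to 4. The iterate converges to (-3, 4).

(-3, 4)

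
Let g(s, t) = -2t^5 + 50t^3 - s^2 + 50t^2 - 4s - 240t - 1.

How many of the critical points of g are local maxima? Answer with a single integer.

g separates as a function of s plus a function of t, so ∇g=0 decouples.
∂g/∂s = -2(s + 2) = 0 at s ∈ {-2}; ∂g/∂t = -10(t - 4)(t - 1)(t + 2)(t + 3) = 0 at t ∈ {-3, -2, 1, 4}.
The Hessian is diagonal: diag(g_ss, g_tt). Second derivatives: g_ss(-2)=-2; g_tt(-3)=280, g_tt(-2)=-180, g_tt(1)=360, g_tt(4)=-1260.
Local maxima occur where both diagonal entries negative: (-2, -2), (-2, 4). Count: 2.

2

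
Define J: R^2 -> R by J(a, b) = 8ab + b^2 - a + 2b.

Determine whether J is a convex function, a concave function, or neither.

J is quadratic, so its Hessian is the constant matrix H = [[0, 8], [8, 2]].
det(H) = -64, tr(H) = 2.
det(H) < 0, so H is indefinite: neither convex nor concave.

neither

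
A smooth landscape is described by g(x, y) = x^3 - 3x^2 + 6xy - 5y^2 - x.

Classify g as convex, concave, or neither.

neither

The term x^3 is cubic, so the Hessian is not constant.
∂²g/∂x² = 6x - 6, which takes both signs as x varies (negative for sufficiently negative x). A diagonal entry of the Hessian changing sign means the Hessian is neither positive- nor negative-semidefinite on all of R^2.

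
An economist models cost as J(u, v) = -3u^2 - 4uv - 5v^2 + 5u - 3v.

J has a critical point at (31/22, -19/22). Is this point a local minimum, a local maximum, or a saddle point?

The Hessian of J is constant: H = [[-6, -4], [-4, -10]].
det(H) = (-6)·(-10) − (-4)² = 44.
det(H) > 0 and tr(H) = -16 < 0, so H is negative definite and the point is a local maximum.

local maximum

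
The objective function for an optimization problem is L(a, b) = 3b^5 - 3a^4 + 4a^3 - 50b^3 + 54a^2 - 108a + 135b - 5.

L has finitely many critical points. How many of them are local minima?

L separates as a function of a plus a function of b, so ∇L=0 decouples.
∂L/∂a = -12(a - 3)(a - 1)(a + 3) = 0 at a ∈ {-3, 1, 3}; ∂L/∂b = 15(b - 3)(b - 1)(b + 1)(b + 3) = 0 at b ∈ {-3, -1, 1, 3}.
The Hessian is diagonal: diag(L_aa, L_bb). Second derivatives: L_aa(-3)=-288, L_aa(1)=96, L_aa(3)=-144; L_bb(-3)=-720, L_bb(-1)=240, L_bb(1)=-240, L_bb(3)=720.
Local minima occur where both diagonal entries positive: (1, -1), (1, 3). Count: 2.

2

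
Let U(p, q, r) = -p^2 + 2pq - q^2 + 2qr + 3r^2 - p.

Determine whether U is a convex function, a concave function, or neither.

neither

U is quadratic, so its Hessian is the constant matrix H = [[-2, 2, 0], [2, -2, 2], [0, 2, 6]].
Leading principal minors: -2, 0, 8.
Neither pattern holds ⇒ H is indefinite ⇒ neither convex nor concave.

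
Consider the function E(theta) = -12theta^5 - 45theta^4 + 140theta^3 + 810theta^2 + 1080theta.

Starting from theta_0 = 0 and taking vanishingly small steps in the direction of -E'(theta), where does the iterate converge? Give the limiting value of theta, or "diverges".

E'(theta) = -60(theta - 3)(theta + 1)(theta + 2)(theta + 3), so E'(0) = 1080.
Gradient descent moves in the -E' direction, i.e. theta is decreasing.
The nearest critical point in that direction is theta = -1, where E'' = 480 > 0 (a local minimum). The iterate converges there.

-1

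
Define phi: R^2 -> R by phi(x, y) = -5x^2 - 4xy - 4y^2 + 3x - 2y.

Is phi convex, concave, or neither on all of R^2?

phi is quadratic, so its Hessian is the constant matrix H = [[-10, -4], [-4, -8]].
det(H) = 64, tr(H) = -18.
det(H) > 0 and tr(H) < 0, so H is negative definite everywhere: concave.

concave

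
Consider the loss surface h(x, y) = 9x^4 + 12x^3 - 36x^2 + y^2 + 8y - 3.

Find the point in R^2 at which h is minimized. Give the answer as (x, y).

h(x,y) separates as P(x) + Q(y) − 3, so its minimum is min P + min Q − 3.
P'(x) = 36x(x - 1)(x + 2) vanishes at x ∈ {-2, 0, 1}; Q'(y) = 2y + 8 vanishes at y ∈ {-4}.
Local minima of P (where P''>0): P(-2)=-96, P(1)=-15. Local minima of Q: Q(-4)=-16.
So the global minimum of h is P(-2) + Q(-4) − 3 = -96 − 16 − 3 = -115, attained at (-2, -4).

(-2, -4)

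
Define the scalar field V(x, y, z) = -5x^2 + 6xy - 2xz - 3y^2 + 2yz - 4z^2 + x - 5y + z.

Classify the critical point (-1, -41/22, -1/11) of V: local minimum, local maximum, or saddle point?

local maximum

The Hessian is constant: H = [[-10, 6, -2], [6, -6, 2], [-2, 2, -8]].
Leading principal minors: Δ₁ = -10, Δ₂ = 24, Δ₃ = -176.
The minors alternate sign starting negative (−, +, −), so H is negative definite: a local maximum.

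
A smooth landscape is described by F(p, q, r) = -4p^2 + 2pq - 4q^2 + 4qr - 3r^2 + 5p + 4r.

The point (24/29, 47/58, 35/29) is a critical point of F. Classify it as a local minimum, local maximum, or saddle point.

local maximum

The Hessian is constant: H = [[-8, 2, 0], [2, -8, 4], [0, 4, -6]].
Leading principal minors: Δ₁ = -8, Δ₂ = 60, Δ₃ = -232.
The minors alternate sign starting negative (−, +, −), so H is negative definite: a local maximum.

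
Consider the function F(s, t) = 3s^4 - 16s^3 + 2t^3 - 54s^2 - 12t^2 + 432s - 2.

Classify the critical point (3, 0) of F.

The mixed partial ∂²F/∂s∂t is 0, so the Hessian at any point is diag(F_ss, F_tt) = diag(12(3s^2 - 8s - 9), 12(t - 2)).
At (3, 0): H = diag(-72, -24).
Both eigenvalues are negative, so H is negative definite: a local maximum.

local maximum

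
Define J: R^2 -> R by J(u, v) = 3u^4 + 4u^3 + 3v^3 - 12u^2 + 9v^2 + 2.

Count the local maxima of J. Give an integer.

J separates as a function of u plus a function of v, so ∇J=0 decouples.
∂J/∂u = 12u(u - 1)(u + 2) = 0 at u ∈ {-2, 0, 1}; ∂J/∂v = 9v(v + 2) = 0 at v ∈ {-2, 0}.
The Hessian is diagonal: diag(J_uu, J_vv). Second derivatives: J_uu(-2)=72, J_uu(0)=-24, J_uu(1)=36; J_vv(-2)=-18, J_vv(0)=18.
Local maxima occur where both diagonal entries negative: (0, -2). Count: 1.

1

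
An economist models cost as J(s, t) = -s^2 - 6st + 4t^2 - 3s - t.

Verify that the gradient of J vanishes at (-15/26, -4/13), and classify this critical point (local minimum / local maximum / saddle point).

saddle point

∇J = (-2s - 6t - 3, -6s + 8t - 1); substituting (-15/26, -4/13) gives ∇J = (0, 0), so (-15/26, -4/13) is indeed a critical point.
The Hessian of J is constant: H = [[-2, -6], [-6, 8]].
det(H) = (-2)·8 − (-6)² = -52.
Since det(H) < 0, H is indefinite and the critical point is a saddle point.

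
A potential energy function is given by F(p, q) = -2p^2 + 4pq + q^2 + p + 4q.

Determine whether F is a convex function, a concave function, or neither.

neither

F is quadratic, so its Hessian is the constant matrix H = [[-4, 4], [4, 2]].
det(H) = -24, tr(H) = -2.
det(H) < 0, so H is indefinite: neither convex nor concave.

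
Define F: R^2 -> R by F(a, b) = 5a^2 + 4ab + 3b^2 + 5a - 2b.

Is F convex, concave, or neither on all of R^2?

convex

F is quadratic, so its Hessian is the constant matrix H = [[10, 4], [4, 6]].
det(H) = 44, tr(H) = 16.
det(H) > 0 and tr(H) > 0, so H is positive definite everywhere: convex.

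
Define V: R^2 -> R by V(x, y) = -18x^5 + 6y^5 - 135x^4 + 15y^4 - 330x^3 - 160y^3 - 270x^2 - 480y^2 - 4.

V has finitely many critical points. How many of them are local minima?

V separates as a function of x plus a function of y, so ∇V=0 decouples.
∂V/∂x = -90x(x + 1)(x + 2)(x + 3) = 0 at x ∈ {-3, -2, -1, 0}; ∂V/∂y = 30y(y - 4)(y + 2)(y + 4) = 0 at y ∈ {-4, -2, 0, 4}.
The Hessian is diagonal: diag(V_xx, V_yy). Second derivatives: V_xx(-3)=540, V_xx(-2)=-180, V_xx(-1)=180, V_xx(0)=-540; V_yy(-4)=-1920, V_yy(-2)=720, V_yy(0)=-960, V_yy(4)=5760.
Local minima occur where both diagonal entries positive: (-3, -2), (-3, 4), (-1, -2), (-1, 4). Count: 4.

4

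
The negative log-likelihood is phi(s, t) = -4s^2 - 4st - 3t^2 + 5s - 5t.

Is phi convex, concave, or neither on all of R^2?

concave

phi is quadratic, so its Hessian is the constant matrix H = [[-8, -4], [-4, -6]].
det(H) = 32, tr(H) = -14.
det(H) > 0 and tr(H) < 0, so H is negative definite everywhere: concave.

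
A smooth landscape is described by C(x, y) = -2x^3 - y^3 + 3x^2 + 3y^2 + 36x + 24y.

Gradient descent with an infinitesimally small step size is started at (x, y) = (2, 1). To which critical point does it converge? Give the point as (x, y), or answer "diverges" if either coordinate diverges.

C is separable, so gradient descent decouples: x follows -∂C/∂x, y follows -∂C/∂y.
∂C/∂x = -6(x - 3)(x + 2); at x=2 this is 24, so x decreases.
∂C/∂y = -3(y - 4)(y + 2); at y=1 this is 27, so y decreases.
x converges to its nearest critical value -2 (a local min of the x-part); y converges to -2. The iterate converges to (-2, -2).

(-2, -2)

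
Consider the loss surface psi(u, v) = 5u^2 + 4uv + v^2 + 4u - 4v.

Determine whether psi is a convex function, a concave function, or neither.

convex

psi is quadratic, so its Hessian is the constant matrix H = [[10, 4], [4, 2]].
det(H) = 4, tr(H) = 12.
det(H) > 0 and tr(H) > 0, so H is positive definite everywhere: convex.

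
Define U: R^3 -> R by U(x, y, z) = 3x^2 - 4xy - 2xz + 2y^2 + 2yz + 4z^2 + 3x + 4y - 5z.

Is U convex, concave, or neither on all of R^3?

U is quadratic, so its Hessian is the constant matrix H = [[6, -4, -2], [-4, 4, 2], [-2, 2, 8]].
Leading principal minors: 6, 8, 56.
All positive ⇒ H ≻ 0 ⇒ convex.

convex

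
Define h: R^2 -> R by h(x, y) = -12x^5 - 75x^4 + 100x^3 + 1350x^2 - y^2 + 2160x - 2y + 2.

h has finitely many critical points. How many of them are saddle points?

h separates as a function of x plus a function of y, so ∇h=0 decouples.
∂h/∂x = -60(x - 3)(x + 1)(x + 3)(x + 4) = 0 at x ∈ {-4, -3, -1, 3}; ∂h/∂y = -2(y + 1) = 0 at y ∈ {-1}.
The Hessian is diagonal: diag(h_xx, h_yy). Second derivatives: h_xx(-4)=1260, h_xx(-3)=-720, h_xx(-1)=1440, h_xx(3)=-10080; h_yy(-1)=-2.
Saddle points occur where the two diagonal entries have opposite signs: (-4, -1), (-1, -1). Count: 2.

2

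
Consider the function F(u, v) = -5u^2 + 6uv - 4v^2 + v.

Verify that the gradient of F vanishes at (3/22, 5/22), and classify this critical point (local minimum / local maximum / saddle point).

local maximum

∇F = (-10u + 6v, 6u - 8v + 1); substituting (3/22, 5/22) gives ∇F = (0, 0), so (3/22, 5/22) is indeed a critical point.
The Hessian of F is constant: H = [[-10, 6], [6, -8]].
det(H) = (-10)·(-8) − 6² = 44.
det(H) > 0 and tr(H) = -18 < 0, so H is negative definite and the point is a local maximum.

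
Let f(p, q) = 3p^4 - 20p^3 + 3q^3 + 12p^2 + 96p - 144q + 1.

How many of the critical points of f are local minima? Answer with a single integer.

2

f separates as a function of p plus a function of q, so ∇f=0 decouples.
∂f/∂p = 12(p - 4)(p - 2)(p + 1) = 0 at p ∈ {-1, 2, 4}; ∂f/∂q = 9(q - 4)(q + 4) = 0 at q ∈ {-4, 4}.
The Hessian is diagonal: diag(f_pp, f_qq). Second derivatives: f_pp(-1)=180, f_pp(2)=-72, f_pp(4)=120; f_qq(-4)=-72, f_qq(4)=72.
Local minima occur where both diagonal entries positive: (-1, 4), (4, 4). Count: 2.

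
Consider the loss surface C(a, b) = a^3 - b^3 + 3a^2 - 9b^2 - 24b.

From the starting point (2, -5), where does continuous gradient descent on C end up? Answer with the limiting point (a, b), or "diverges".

(0, -4)

C is separable, so gradient descent decouples: a follows -∂C/∂a, b follows -∂C/∂b.
∂C/∂a = 3a(a + 2); at a=2 this is 24, so a decreases.
∂C/∂b = -3(b + 2)(b + 4); at b=-5 this is -9, so b increases.
a converges to its nearest critical value 0 (a local min of the a-part); b converges to -4. The iterate converges to (0, -4).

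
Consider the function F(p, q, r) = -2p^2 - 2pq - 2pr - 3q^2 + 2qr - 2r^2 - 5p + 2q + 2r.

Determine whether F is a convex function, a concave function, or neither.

concave

F is quadratic, so its Hessian is the constant matrix H = [[-4, -2, -2], [-2, -6, 2], [-2, 2, -4]].
Leading principal minors: -4, 20, -24.
Signs alternate −, +, − ⇒ H ≺ 0 ⇒ concave.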